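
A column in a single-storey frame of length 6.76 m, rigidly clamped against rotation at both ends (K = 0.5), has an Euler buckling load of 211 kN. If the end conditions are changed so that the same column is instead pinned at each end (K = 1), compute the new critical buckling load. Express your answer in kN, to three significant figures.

P_cr ∝ 1/K², so P_cr,new = P_cr,old × (K_old/K_new)² = 211 × (0.5/1)²
= 211 × 0.2500 = 52.8 kN

P_cr ≈ 52.8 kN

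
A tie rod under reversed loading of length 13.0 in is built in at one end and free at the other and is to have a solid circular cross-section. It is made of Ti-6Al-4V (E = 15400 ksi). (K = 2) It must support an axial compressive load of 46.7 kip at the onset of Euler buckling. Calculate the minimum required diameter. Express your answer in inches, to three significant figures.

d ≈ 1.43 in

L_e = K·L = 2 × 13.0 = 26.00 in
Required I = P_cr·L_e²/(π²E) = 4.670×10^4 × 26.00² / (π² × 1.54×10^7) = 0.2077 in⁴
Solid circle: I = πd⁴/64  ⇒  d = (64I/π)^(1/4) = (64×0.2077/π)^(1/4) = 1.43 in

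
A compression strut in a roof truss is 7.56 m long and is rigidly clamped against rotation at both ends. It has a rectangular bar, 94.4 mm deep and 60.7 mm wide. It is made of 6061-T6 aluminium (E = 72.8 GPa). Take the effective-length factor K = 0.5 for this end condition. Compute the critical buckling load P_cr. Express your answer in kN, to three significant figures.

P_cr ≈ 88.5 kN

Buckling occurs about the weak axis: I_min = h·b³/12 with b = 60.7 mm (the shorter side).
I_min = 94.4×60.7³/12 = 1.759×10^6 mm⁴
I = 1.759×10^6 mm⁴ = 1.759×10^-6 m⁴
Effective length L_e = K·L = 0.5 × 7.56 = 3.780 m
P_cr = π²EI / L_e² = π² × 72.8×10⁹ × 1.759×10^-6 / 3.780² = 8.847×10^4 N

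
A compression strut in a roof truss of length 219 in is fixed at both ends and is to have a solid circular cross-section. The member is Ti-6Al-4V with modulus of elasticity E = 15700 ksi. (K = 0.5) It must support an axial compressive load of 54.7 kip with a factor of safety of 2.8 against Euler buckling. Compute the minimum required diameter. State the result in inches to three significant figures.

d ≈ 3.94 in

Required P_cr = n·P = 2.8 × 54.7 = 153.2 kip
L_e = K·L = 0.5 × 219 = 109.5 in
Required I = P_cr·L_e²/(π²E) = 1.532×10^5 × 109.5² / (π² × 1.57×10^7) = 11.85 in⁴
Solid circle: I = πd⁴/64  ⇒  d = (64I/π)^(1/4) = (64×11.85/π)^(1/4) = 3.94 in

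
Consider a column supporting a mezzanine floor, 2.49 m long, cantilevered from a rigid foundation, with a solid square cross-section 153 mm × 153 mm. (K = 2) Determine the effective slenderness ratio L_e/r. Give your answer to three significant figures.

λ ≈ 113

For a square r = a/√12 = 153/√12 = 44.17 mm
L_e = K·L = 2 × 2.49 m = 4.980 m = 4980.0 mm
λ = L_e / r_min = 4980.0 / 44.17 = 113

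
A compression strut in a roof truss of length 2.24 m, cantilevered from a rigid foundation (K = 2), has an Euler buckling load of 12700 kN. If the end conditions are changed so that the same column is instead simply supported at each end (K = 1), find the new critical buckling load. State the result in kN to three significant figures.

P_cr ≈ 50800 kN

P_cr ∝ 1/K², so P_cr,new = P_cr,old × (K_old/K_new)² = 12700 × (2/1)²
= 12700 × 4.000 = 50800 kN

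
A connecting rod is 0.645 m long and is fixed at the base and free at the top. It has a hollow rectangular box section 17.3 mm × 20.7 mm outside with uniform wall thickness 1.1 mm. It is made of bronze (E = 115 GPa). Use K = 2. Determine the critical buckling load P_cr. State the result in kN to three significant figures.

Inner dimensions: h_i = 20.7 − 2×1.1 = 18.50 mm, b_i = 17.3 − 2×1.1 = 15.10 mm
Weak-axis I_min = (h_o·b_o³ − h_i·b_i³)/12 with b_o = 17.3, b_i = 15.10 mm (shorter outer/inner sides).
I_min = (20.7×17.3³ − 18.50×15.10³)/12 = 3.624×10^3 mm⁴
I = 3.624×10^3 mm⁴ = 3.624×10^-9 m⁴
Effective length L_e = K·L = 2 × 0.645 = 1.290 m
P_cr = π²EI / L_e² = π² × 115×10⁹ × 3.624×10^-9 / 1.290² = 2.472×10^3 N

P_cr ≈ 2.47 kN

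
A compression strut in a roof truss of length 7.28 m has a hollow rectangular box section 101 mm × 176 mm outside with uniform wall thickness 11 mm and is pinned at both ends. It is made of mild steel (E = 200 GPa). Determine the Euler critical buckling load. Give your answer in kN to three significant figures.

Inner dimensions: h_i = 176 − 2×11 = 154.0 mm, b_i = 101 − 2×11 = 79.00 mm
Weak-axis I_min = (h_o·b_o³ − h_i·b_i³)/12 with b_o = 101, b_i = 79.00 mm (shorter outer/inner sides).
I_min = (176×101³ − 154.0×79.00³)/12 = 8.784×10^6 mm⁴
I = 8.784×10^6 mm⁴ = 8.784×10^-6 m⁴
Effective length L_e = K·L = 1 × 7.28 = 7.280 m
P_cr = π²EI / L_e² = π² × 200×10⁹ × 8.784×10^-6 / 7.280² = 3.271×10^5 N

P_cr ≈ 327 kN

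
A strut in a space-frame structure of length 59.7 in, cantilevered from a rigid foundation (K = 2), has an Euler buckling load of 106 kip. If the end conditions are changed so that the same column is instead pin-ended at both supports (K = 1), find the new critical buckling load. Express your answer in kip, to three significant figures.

P_cr ≈ 424 kip

P_cr ∝ 1/K², so P_cr,new = P_cr,old × (K_old/K_new)² = 106 × (2/1)²
= 106 × 4.000 = 424 kip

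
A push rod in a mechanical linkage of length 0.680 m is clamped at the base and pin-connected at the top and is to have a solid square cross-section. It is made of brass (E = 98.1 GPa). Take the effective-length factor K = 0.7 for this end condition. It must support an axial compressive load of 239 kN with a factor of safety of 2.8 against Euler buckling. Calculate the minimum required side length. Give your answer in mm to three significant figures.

a ≈ 37.0 mm

Required P_cr = n·P = 2.8 × 239 = 669.2 kN
L_e = K·L = 0.7 × 0.680 = 0.4760 m
Required I = P_cr·L_e²/(π²E) = 6.692×10^5 × 0.4760² / (π² × 9.81×10^10) = 1.566×10^-7 m⁴
I_req = 1.566×10^5 mm⁴
Solid square: I = a⁴/12  ⇒  a = (12I)^(1/4) = (12×1.566×10^5)^(1/4) = 37.0 mm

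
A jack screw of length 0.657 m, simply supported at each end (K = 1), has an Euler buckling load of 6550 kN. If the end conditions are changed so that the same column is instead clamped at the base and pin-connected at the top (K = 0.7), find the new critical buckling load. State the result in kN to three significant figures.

P_cr ∝ 1/K², so P_cr,new = P_cr,old × (K_old/K_new)² = 6550 × (1/0.7)²
= 6550 × 2.041 = 13400 kN

P_cr ≈ 13400 kN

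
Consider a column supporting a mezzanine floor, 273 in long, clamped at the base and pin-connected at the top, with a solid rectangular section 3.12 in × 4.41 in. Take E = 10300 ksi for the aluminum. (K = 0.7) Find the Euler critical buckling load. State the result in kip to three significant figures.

P_cr ≈ 31.1 kip

Buckling occurs about the weak axis: I_min = h·b³/12 with b = 3.12 in (the shorter side).
I_min = 4.41×3.12³/12 = 11.16 in⁴
Effective length L_e = K·L = 0.7 × 273 = 191.1 in
P_cr = π²EI / L_e² = π² × 10300×10³ × 11.16 / 191.1² = 3.107×10^4 lb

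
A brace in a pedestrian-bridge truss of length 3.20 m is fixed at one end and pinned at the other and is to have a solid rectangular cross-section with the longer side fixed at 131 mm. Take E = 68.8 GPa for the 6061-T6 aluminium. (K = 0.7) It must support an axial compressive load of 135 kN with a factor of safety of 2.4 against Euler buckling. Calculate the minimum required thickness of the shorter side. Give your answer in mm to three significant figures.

Required P_cr = n·P = 2.4 × 135 = 324.0 kN
L_e = K·L = 0.7 × 3.20 = 2.240 m
Required I = P_cr·L_e²/(π²E) = 3.240×10^5 × 2.240² / (π² × 6.88×10^10) = 2.394×10^-6 m⁴
I_req = 2.394×10^6 mm⁴
Rectangle, weak axis: I_min = h·b³/12 with h = 131 mm fixed  ⇒  b = (12I/h)^(1/3) = 60.3 mm

b ≈ 60.3 mm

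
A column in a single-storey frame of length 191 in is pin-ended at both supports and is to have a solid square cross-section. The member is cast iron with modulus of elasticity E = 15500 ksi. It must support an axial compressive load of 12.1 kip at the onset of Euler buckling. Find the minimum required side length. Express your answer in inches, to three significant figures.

L_e = K·L = 1 × 191 = 191.0 in
Required I = P_cr·L_e²/(π²E) = 1.210×10^4 × 191.0² / (π² × 1.55×10^7) = 2.885 in⁴
Solid square: I = a⁴/12  ⇒  a = (12I)^(1/4) = (12×2.885)^(1/4) = 2.43 in

a ≈ 2.43 in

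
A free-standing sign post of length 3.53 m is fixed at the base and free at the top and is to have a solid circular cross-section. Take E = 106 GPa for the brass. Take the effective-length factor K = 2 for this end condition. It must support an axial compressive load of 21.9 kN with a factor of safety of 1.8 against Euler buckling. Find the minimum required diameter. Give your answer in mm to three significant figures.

Required P_cr = n·P = 1.8 × 21.9 = 39.42 kN
L_e = K·L = 2 × 3.53 = 7.060 m
Required I = P_cr·L_e²/(π²E) = 3.942×10^4 × 7.060² / (π² × 1.06×10^11) = 1.878×10^-6 m⁴
I_req = 1.878×10^6 mm⁴
Solid circle: I = πd⁴/64  ⇒  d = (64I/π)^(1/4) = (64×1.878×10^6/π)^(1/4) = 78.6 mm

d ≈ 78.6 mm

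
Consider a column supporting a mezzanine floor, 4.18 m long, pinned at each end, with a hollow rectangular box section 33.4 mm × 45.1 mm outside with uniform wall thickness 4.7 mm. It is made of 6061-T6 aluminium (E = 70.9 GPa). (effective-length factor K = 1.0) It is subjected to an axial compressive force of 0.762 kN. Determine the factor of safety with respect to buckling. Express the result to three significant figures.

n ≈ 5.20

Inner dimensions: h_i = 45.1 − 2×4.7 = 35.70 mm, b_i = 33.4 − 2×4.7 = 24.00 mm
Weak-axis I_min = (h_o·b_o³ − h_i·b_i³)/12 with b_o = 33.4, b_i = 24.00 mm (shorter outer/inner sides).
I_min = (45.1×33.4³ − 35.70×24.00³)/12 = 9.891×10^4 mm⁴
I = 9.891×10^4 mm⁴ = 9.891×10^-8 m⁴
Effective length L_e = K·L = 1 × 4.18 = 4.180 m
P_cr = π²EI / L_e² = π² × 70.9×10⁹ × 9.891×10^-8 / 4.180² = 3.961×10^3 N
Factor of safety n = P_cr / P = 3.9612 / 0.762 = 5.20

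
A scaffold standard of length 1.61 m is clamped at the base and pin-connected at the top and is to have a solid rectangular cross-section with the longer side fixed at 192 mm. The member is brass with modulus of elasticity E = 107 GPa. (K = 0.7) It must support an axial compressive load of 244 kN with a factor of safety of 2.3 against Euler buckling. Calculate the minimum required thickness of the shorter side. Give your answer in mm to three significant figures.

b ≈ 34.8 mm

Required P_cr = n·P = 2.3 × 244 = 561.2 kN
L_e = K·L = 0.7 × 1.61 = 1.127 m
Required I = P_cr·L_e²/(π²E) = 5.612×10^5 × 1.127² / (π² × 1.07×10^11) = 6.750×10^-7 m⁴
I_req = 6.750×10^5 mm⁴
Rectangle, weak axis: I_min = h·b³/12 with h = 192 mm fixed  ⇒  b = (12I/h)^(1/3) = 34.8 mm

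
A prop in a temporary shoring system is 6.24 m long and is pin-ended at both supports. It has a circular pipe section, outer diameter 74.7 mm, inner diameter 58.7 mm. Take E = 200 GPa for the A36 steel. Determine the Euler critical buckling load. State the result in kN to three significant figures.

d_o = 74.7 mm, d_i = 58.7 mm
I = π(d_o⁴ − d_i⁴)/64 = π(74.7⁴ − 58.70⁴)/64 = 9.457×10^5 mm⁴
I = 9.457×10^5 mm⁴ = 9.457×10^-7 m⁴
Effective length L_e = K·L = 1 × 6.24 = 6.240 m
P_cr = π²EI / L_e² = π² × 200×10⁹ × 9.457×10^-7 / 6.240² = 4.794×10^4 N

P_cr ≈ 47.9 kN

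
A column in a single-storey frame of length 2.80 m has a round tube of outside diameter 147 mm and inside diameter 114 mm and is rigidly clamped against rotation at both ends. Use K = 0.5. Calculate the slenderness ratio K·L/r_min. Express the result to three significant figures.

λ ≈ 30.1

d_o = 147 mm, d_i = 114 mm
I = π(d_o⁴ − d_i⁴)/64 = π(147⁴ − 114.0⁴)/64 = 1.463×10^7 mm⁴
A = 6.765×10^3 mm²;  r_min = √(I/A) = √(1.463×10^7/6.765×10^3) = 46.51 mm
L_e = K·L = 0.5 × 2.80 m = 1.400 m = 1400.0 mm
λ = L_e / r_min = 1400.0 / 46.51 = 30.1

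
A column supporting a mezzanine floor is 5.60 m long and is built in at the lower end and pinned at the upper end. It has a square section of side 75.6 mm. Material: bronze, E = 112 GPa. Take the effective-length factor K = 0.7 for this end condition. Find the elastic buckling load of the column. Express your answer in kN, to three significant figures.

I = a⁴/12 = 75.6⁴/12 = 2.722×10^6 mm⁴
I = 2.722×10^6 mm⁴ = 2.722×10^-6 m⁴
Effective length L_e = K·L = 0.7 × 5.60 = 3.920 m
P_cr = π²EI / L_e² = π² × 112×10⁹ × 2.722×10^-6 / 3.920² = 1.958×10^5 N

P_cr ≈ 196 kN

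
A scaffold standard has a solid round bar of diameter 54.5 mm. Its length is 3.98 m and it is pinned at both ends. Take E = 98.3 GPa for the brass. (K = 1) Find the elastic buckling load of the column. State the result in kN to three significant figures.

I = πd⁴/64 = π×54.5⁴/64 = 4.331×10^5 mm⁴
I = 4.331×10^5 mm⁴ = 4.331×10^-7 m⁴
Effective length L_e = K·L = 1 × 3.98 = 3.980 m
P_cr = π²EI / L_e² = π² × 98.3×10⁹ × 4.331×10^-7 / 3.980² = 2.652×10^4 N

P_cr ≈ 26.5 kN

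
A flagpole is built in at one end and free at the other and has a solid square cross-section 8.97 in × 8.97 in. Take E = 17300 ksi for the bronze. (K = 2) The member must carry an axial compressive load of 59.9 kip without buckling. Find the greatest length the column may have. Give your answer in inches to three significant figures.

L_max ≈ 620 in

I = a⁴/12 = 8.97⁴/12 = 539.5 in⁴
At the buckling limit P_cr = P = 5.990×10^4 lb
From P_cr = π²EI/(K·L)²:  L = (1/K)·√(π²EI/P_cr) = (1/2)·√(π²×1.73×10^7×539.5/5.990×10^4)
L = 620 in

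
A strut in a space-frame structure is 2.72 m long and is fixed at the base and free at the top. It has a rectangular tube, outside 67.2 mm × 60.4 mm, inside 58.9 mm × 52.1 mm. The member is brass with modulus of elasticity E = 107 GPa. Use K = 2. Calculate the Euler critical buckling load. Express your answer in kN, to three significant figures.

P_cr ≈ 19.3 kN

Weak-axis I_min = (h_o·b_o³ − h_i·b_i³)/12 with b_o = 60.4, b_i = 52.10 mm (shorter outer/inner sides).
I_min = (67.2×60.4³ − 58.90×52.10³)/12 = 5.398×10^5 mm⁴
I = 5.398×10^5 mm⁴ = 5.398×10^-7 m⁴
Effective length L_e = K·L = 2 × 2.72 = 5.440 m
P_cr = π²EI / L_e² = π² × 107×10⁹ × 5.398×10^-7 / 5.440² = 1.926×10^4 N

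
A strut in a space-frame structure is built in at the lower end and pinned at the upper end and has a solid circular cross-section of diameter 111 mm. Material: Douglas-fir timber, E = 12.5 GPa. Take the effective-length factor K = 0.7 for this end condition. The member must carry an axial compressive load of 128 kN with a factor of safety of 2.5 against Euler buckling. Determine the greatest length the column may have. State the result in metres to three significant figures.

I = πd⁴/64 = π×111⁴/64 = 7.452×10^6 mm⁴
I = 7.452×10^-6 m⁴
Required critical load P_cr = n·P = 2.5 × 128 = 320.0 kN = 3.200×10^5 N
From P_cr = π²EI/(K·L)²:  L = (1/K)·√(π²EI/P_cr) = (1/0.7)·√(π²×1.25×10^10×7.452×10^-6/3.200×10^5)
L = 2.42 m

L_max ≈ 2.42 m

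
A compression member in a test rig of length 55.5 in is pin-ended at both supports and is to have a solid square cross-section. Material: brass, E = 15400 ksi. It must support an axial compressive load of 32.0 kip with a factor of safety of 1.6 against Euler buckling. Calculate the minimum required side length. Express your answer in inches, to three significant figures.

a ≈ 1.88 in

Required P_cr = n·P = 1.6 × 32.0 = 51.20 kip
L_e = K·L = 1 × 55.5 = 55.50 in
Required I = P_cr·L_e²/(π²E) = 5.120×10^4 × 55.50² / (π² × 1.54×10^7) = 1.038 in⁴
Solid square: I = a⁴/12  ⇒  a = (12I)^(1/4) = (12×1.038)^(1/4) = 1.88 in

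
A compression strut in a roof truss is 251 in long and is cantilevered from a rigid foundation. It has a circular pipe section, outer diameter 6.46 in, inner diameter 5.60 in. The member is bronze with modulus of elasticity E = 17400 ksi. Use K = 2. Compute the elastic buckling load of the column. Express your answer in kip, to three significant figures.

P_cr ≈ 25.4 kip

d_o = 6.46 in, d_i = 5.60 in
I = π(d_o⁴ − d_i⁴)/64 = π(6.46⁴ − 5.600⁴)/64 = 37.21 in⁴
Effective length L_e = K·L = 2 × 251 = 502.0 in
P_cr = π²EI / L_e² = π² × 17400×10³ × 37.21 / 502.0² = 2.536×10^4 lb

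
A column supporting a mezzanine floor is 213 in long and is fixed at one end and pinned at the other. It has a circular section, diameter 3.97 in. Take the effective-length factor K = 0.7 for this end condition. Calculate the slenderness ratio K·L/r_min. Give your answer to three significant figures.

For a solid circle r = d/4 = 3.97/4 = 0.9925 in
L_e = K·L = 0.7 × 213 = 149.1 in
λ = L_e / r_min = 149.10 / 0.9925 = 150

λ ≈ 150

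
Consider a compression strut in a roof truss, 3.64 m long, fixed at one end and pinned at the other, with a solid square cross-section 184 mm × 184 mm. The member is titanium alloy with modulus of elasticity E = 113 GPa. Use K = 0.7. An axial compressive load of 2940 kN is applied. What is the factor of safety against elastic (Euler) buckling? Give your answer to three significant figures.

n ≈ 5.58

I = a⁴/12 = 184⁴/12 = 9.552×10^7 mm⁴
I = 9.552×10^7 mm⁴ = 9.552×10^-5 m⁴
Effective length L_e = K·L = 0.7 × 3.64 = 2.548 m
P_cr = π²EI / L_e² = π² × 113×10⁹ × 9.552×10^-5 / 2.548² = 1.641×10^7 N
Factor of safety n = P_cr / P = 16409 / 2940 = 5.58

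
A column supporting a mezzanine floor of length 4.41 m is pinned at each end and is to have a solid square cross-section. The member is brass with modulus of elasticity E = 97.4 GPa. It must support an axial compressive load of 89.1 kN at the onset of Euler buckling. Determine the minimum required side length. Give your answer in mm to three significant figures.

L_e = K·L = 1 × 4.41 = 4.410 m
Required I = P_cr·L_e²/(π²E) = 8.910×10^4 × 4.410² / (π² × 9.74×10^10) = 1.803×10^-6 m⁴
I_req = 1.803×10^6 mm⁴
Solid square: I = a⁴/12  ⇒  a = (12I)^(1/4) = (12×1.803×10^6)^(1/4) = 68.2 mm

a ≈ 68.2 mm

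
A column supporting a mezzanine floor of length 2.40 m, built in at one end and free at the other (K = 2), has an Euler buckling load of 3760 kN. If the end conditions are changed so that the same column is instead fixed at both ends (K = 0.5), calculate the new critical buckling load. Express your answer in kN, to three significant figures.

P_cr ∝ 1/K², so P_cr,new = P_cr,old × (K_old/K_new)² = 3760 × (2/0.5)²
= 3760 × 16.00 = 60200 kN

P_cr ≈ 60200 kN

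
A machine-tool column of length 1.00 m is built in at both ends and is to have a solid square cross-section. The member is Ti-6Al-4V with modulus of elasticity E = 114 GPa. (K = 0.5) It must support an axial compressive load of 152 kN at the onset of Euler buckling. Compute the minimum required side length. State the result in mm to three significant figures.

a ≈ 25.2 mm

L_e = K·L = 0.5 × 1.00 = 0.5000 m
Required I = P_cr·L_e²/(π²E) = 1.520×10^5 × 0.5000² / (π² × 1.14×10^11) = 3.377×10^-8 m⁴
I_req = 3.377×10^4 mm⁴
Solid square: I = a⁴/12  ⇒  a = (12I)^(1/4) = (12×3.377×10^4)^(1/4) = 25.2 mm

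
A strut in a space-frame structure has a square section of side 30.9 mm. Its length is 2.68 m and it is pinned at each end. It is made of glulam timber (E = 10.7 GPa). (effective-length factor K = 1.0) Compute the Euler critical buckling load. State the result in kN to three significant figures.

I = a⁴/12 = 30.9⁴/12 = 7.597×10^4 mm⁴
I = 7.597×10^4 mm⁴ = 7.597×10^-8 m⁴
Effective length L_e = K·L = 1 × 2.68 = 2.680 m
P_cr = π²EI / L_e² = π² × 10.7×10⁹ × 7.597×10^-8 / 2.680² = 1.117×10^3 N

P_cr ≈ 1.12 kN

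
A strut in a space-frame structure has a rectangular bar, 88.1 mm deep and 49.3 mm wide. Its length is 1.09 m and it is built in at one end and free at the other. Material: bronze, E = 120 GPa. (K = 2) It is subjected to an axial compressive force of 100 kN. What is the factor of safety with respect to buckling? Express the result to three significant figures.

n ≈ 2.19

Buckling occurs about the weak axis: I_min = h·b³/12 with b = 49.3 mm (the shorter side).
I_min = 88.1×49.3³/12 = 8.797×10^5 mm⁴
I = 8.797×10^5 mm⁴ = 8.797×10^-7 m⁴
Effective length L_e = K·L = 2 × 1.09 = 2.180 m
P_cr = π²EI / L_e² = π² × 120×10⁹ × 8.797×10^-7 / 2.180² = 2.192×10^5 N
Factor of safety n = P_cr / P = 219.23 / 100 = 2.19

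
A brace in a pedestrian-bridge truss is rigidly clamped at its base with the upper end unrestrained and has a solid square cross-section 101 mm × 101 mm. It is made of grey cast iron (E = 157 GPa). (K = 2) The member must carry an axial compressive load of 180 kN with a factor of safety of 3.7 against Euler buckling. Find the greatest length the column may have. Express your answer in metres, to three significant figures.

I = a⁴/12 = 101⁴/12 = 8.672×10^6 mm⁴
I = 8.672×10^-6 m⁴
Required critical load P_cr = n·P = 3.7 × 180 = 666.0 kN = 6.660×10^5 N
From P_cr = π²EI/(K·L)²:  L = (1/K)·√(π²EI/P_cr) = (1/2)·√(π²×1.57×10^11×8.672×10^-6/6.660×10^5)
L = 2.25 m

L_max ≈ 2.25 m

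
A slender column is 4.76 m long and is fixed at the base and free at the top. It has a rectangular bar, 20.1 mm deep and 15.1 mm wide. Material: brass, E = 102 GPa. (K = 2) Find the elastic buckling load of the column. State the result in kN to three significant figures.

Buckling occurs about the weak axis: I_min = h·b³/12 with b = 15.1 mm (the shorter side).
I_min = 20.1×15.1³/12 = 5.767×10^3 mm⁴
I = 5.767×10^3 mm⁴ = 5.767×10^-9 m⁴
Effective length L_e = K·L = 2 × 4.76 = 9.520 m
P_cr = π²EI / L_e² = π² × 102×10⁹ × 5.767×10^-9 / 9.520² = 64.06 N

P_cr ≈ 0.0641 kN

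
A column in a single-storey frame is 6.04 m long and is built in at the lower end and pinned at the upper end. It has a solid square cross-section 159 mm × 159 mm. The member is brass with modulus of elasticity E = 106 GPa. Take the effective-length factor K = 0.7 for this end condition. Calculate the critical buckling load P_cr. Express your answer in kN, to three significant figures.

P_cr ≈ 3120 kN

I = a⁴/12 = 159⁴/12 = 5.326×10^7 mm⁴
I = 5.326×10^7 mm⁴ = 5.326×10^-5 m⁴
Effective length L_e = K·L = 0.7 × 6.04 = 4.228 m
P_cr = π²EI / L_e² = π² × 106×10⁹ × 5.326×10^-5 / 4.228² = 3.117×10^6 N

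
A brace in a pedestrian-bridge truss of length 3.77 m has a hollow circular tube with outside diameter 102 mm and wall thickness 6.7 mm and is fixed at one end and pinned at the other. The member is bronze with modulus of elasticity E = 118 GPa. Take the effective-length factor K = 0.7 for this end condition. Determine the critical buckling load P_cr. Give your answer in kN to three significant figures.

P_cr ≈ 383 kN

Inner diameter d_i = 102 − 2×6.7 = 88.60 mm
I = π(d_o⁴ − d_i⁴)/64 = π(102⁴ − 88.60⁴)/64 = 2.289×10^6 mm⁴
I = 2.289×10^6 mm⁴ = 2.289×10^-6 m⁴
Effective length L_e = K·L = 0.7 × 3.77 = 2.639 m
P_cr = π²EI / L_e² = π² × 118×10⁹ × 2.289×10^-6 / 2.639² = 3.827×10^5 N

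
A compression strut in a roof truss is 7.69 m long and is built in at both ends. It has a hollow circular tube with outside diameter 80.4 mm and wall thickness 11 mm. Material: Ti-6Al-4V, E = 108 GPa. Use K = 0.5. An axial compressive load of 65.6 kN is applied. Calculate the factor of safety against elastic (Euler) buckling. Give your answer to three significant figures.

n ≈ 1.63

Inner diameter d_i = 80.4 − 2×11 = 58.40 mm
I = π(d_o⁴ − d_i⁴)/64 = π(80.4⁴ − 58.40⁴)/64 = 1.480×10^6 mm⁴
I = 1.480×10^6 mm⁴ = 1.480×10^-6 m⁴
Effective length L_e = K·L = 0.5 × 7.69 = 3.845 m
P_cr = π²EI / L_e² = π² × 108×10⁹ × 1.480×10^-6 / 3.845² = 1.067×10^5 N
Factor of safety n = P_cr / P = 106.72 / 65.6 = 1.63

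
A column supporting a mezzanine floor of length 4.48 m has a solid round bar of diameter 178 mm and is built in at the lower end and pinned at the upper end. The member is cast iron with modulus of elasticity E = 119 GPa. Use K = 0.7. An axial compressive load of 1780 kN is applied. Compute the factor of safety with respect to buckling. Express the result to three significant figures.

n ≈ 3.31

I = πd⁴/64 = π×178⁴/64 = 4.928×10^7 mm⁴
I = 4.928×10^7 mm⁴ = 4.928×10^-5 m⁴
Effective length L_e = K·L = 0.7 × 4.48 = 3.136 m
P_cr = π²EI / L_e² = π² × 119×10⁹ × 4.928×10^-5 / 3.136² = 5.885×10^6 N
Factor of safety n = P_cr / P = 5885.0 / 1780 = 3.31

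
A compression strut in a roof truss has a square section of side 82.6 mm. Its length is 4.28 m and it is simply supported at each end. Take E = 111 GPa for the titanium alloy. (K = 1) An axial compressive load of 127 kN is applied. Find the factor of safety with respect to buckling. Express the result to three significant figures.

I = a⁴/12 = 82.6⁴/12 = 3.879×10^6 mm⁴
I = 3.879×10^6 mm⁴ = 3.879×10^-6 m⁴
Effective length L_e = K·L = 1 × 4.28 = 4.280 m
P_cr = π²EI / L_e² = π² × 111×10⁹ × 3.879×10^-6 / 4.280² = 2.320×10^5 N
Factor of safety n = P_cr / P = 231.99 / 127 = 1.83

n ≈ 1.83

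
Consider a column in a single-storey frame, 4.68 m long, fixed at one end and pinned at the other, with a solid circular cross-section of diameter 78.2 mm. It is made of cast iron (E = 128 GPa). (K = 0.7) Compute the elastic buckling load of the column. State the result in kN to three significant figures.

I = πd⁴/64 = π×78.2⁴/64 = 1.836×10^6 mm⁴
I = 1.836×10^6 mm⁴ = 1.836×10^-6 m⁴
Effective length L_e = K·L = 0.7 × 4.68 = 3.276 m
P_cr = π²EI / L_e² = π² × 128×10⁹ × 1.836×10^-6 / 3.276² = 2.161×10^5 N

P_cr ≈ 216 kN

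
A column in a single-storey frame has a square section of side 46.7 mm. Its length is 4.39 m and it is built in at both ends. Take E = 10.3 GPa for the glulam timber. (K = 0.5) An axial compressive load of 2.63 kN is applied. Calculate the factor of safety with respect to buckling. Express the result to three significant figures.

I = a⁴/12 = 46.7⁴/12 = 3.964×10^5 mm⁴
I = 3.964×10^5 mm⁴ = 3.964×10^-7 m⁴
Effective length L_e = K·L = 0.5 × 4.39 = 2.195 m
P_cr = π²EI / L_e² = π² × 10.3×10⁹ × 3.964×10^-7 / 2.195² = 8.363×10^3 N
Factor of safety n = P_cr / P = 8.3628 / 2.63 = 3.18

n ≈ 3.18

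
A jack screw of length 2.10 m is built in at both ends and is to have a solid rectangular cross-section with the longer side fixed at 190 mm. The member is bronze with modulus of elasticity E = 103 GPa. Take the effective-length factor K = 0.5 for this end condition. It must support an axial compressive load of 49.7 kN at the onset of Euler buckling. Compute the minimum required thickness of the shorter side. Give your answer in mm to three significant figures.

b ≈ 15.0 mm

L_e = K·L = 0.5 × 2.10 = 1.050 m
Required I = P_cr·L_e²/(π²E) = 4.970×10^4 × 1.050² / (π² × 1.03×10^11) = 5.390×10^-8 m⁴
I_req = 5.390×10^4 mm⁴
Rectangle, weak axis: I_min = h·b³/12 with h = 190 mm fixed  ⇒  b = (12I/h)^(1/3) = 15.0 mm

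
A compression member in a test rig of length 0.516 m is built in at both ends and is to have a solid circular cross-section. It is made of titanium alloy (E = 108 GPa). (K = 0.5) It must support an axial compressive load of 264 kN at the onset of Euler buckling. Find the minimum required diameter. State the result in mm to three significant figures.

d ≈ 24.1 mm

L_e = K·L = 0.5 × 0.516 = 0.2580 m
Required I = P_cr·L_e²/(π²E) = 2.640×10^5 × 0.2580² / (π² × 1.08×10^11) = 1.649×10^-8 m⁴
I_req = 1.649×10^4 mm⁴
Solid circle: I = πd⁴/64  ⇒  d = (64I/π)^(1/4) = (64×1.649×10^4/π)^(1/4) = 24.1 mm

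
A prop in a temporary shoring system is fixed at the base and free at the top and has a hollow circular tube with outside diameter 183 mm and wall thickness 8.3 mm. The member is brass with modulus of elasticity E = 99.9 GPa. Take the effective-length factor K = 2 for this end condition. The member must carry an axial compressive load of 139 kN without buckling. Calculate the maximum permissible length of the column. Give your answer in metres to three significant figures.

Inner diameter d_i = 183 − 2×8.3 = 166.4 mm
I = π(d_o⁴ − d_i⁴)/64 = π(183⁴ − 166.4⁴)/64 = 1.742×10^7 mm⁴
I = 1.742×10^-5 m⁴
At the buckling limit P_cr = P = 1.390×10^5 N
From P_cr = π²EI/(K·L)²:  L = (1/K)·√(π²EI/P_cr) = (1/2)·√(π²×9.99×10^10×1.742×10^-5/1.390×10^5)
L = 5.56 m

L_max ≈ 5.56 m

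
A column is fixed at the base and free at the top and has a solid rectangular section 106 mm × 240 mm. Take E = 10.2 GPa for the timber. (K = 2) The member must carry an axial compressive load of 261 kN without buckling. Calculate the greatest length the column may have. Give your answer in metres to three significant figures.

L_max ≈ 1.52 m

Buckling occurs about the weak axis: I_min = h·b³/12 with b = 106 mm (the shorter side).
I_min = 240×106³/12 = 2.382×10^7 mm⁴
I = 2.382×10^-5 m⁴
At the buckling limit P_cr = P = 2.610×10^5 N
From P_cr = π²EI/(K·L)²:  L = (1/K)·√(π²EI/P_cr) = (1/2)·√(π²×1.02×10^10×2.382×10^-5/2.610×10^5)
L = 1.52 m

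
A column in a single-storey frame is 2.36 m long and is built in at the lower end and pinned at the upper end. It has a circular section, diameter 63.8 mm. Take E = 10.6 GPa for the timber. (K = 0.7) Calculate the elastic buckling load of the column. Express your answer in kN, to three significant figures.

P_cr ≈ 31.2 kN

I = πd⁴/64 = π×63.8⁴/64 = 8.133×10^5 mm⁴
I = 8.133×10^5 mm⁴ = 8.133×10^-7 m⁴
Effective length L_e = K·L = 0.7 × 2.36 = 1.652 m
P_cr = π²EI / L_e² = π² × 10.6×10⁹ × 8.133×10^-7 / 1.652² = 3.118×10^4 N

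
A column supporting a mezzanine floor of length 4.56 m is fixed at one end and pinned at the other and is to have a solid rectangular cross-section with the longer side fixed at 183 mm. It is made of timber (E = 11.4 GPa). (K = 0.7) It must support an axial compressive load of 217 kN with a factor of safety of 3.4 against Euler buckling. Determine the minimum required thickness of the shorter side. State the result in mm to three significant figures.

Required P_cr = n·P = 3.4 × 217 = 737.8 kN
L_e = K·L = 0.7 × 4.56 = 3.192 m
Required I = P_cr·L_e²/(π²E) = 7.378×10^5 × 3.192² / (π² × 1.14×10^10) = 6.681×10^-5 m⁴
I_req = 6.681×10^7 mm⁴
Rectangle, weak axis: I_min = h·b³/12 with h = 183 mm fixed  ⇒  b = (12I/h)^(1/3) = 164 mm

b ≈ 164 mm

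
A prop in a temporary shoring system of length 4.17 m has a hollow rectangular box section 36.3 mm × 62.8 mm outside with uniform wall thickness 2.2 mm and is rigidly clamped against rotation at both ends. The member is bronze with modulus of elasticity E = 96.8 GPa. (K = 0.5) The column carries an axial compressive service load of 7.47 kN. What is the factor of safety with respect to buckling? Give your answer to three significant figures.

n ≈ 2.72

Inner dimensions: h_i = 62.8 − 2×2.2 = 58.40 mm, b_i = 36.3 − 2×2.2 = 31.90 mm
Weak-axis I_min = (h_o·b_o³ − h_i·b_i³)/12 with b_o = 36.3, b_i = 31.90 mm (shorter outer/inner sides).
I_min = (62.8×36.3³ − 58.40×31.90³)/12 = 9.234×10^4 mm⁴
I = 9.234×10^4 mm⁴ = 9.234×10^-8 m⁴
Effective length L_e = K·L = 0.5 × 4.17 = 2.085 m
P_cr = π²EI / L_e² = π² × 96.8×10⁹ × 9.234×10^-8 / 2.085² = 2.029×10^4 N
Factor of safety n = P_cr / P = 20.294 / 7.47 = 2.72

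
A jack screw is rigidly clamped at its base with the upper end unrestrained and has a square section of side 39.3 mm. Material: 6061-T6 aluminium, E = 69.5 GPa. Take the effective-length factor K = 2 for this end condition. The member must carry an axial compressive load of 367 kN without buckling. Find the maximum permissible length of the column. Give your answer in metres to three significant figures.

I = a⁴/12 = 39.3⁴/12 = 1.988×10^5 mm⁴
I = 1.988×10^-7 m⁴
At the buckling limit P_cr = P = 3.670×10^5 N
From P_cr = π²EI/(K·L)²:  L = (1/K)·√(π²EI/P_cr) = (1/2)·√(π²×6.95×10^10×1.988×10^-7/3.670×10^5)
L = 0.305 m

L_max ≈ 0.305 m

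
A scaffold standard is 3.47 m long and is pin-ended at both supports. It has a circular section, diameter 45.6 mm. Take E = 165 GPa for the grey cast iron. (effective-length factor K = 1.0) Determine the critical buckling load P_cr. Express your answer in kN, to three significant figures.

I = πd⁴/64 = π×45.6⁴/64 = 2.122×10^5 mm⁴
I = 2.122×10^5 mm⁴ = 2.122×10^-7 m⁴
Effective length L_e = K·L = 1 × 3.47 = 3.470 m
P_cr = π²EI / L_e² = π² × 165×10⁹ × 2.122×10^-7 / 3.470² = 2.870×10^4 N

P_cr ≈ 28.7 kN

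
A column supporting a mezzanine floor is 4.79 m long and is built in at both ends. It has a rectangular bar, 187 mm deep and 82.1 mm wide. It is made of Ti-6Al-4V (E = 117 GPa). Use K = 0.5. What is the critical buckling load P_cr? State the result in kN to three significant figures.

P_cr ≈ 1740 kN

Buckling occurs about the weak axis: I_min = h·b³/12 with b = 82.1 mm (the shorter side).
I_min = 187×82.1³/12 = 8.624×10^6 mm⁴
I = 8.624×10^6 mm⁴ = 8.624×10^-6 m⁴
Effective length L_e = K·L = 0.5 × 4.79 = 2.395 m
P_cr = π²EI / L_e² = π² × 117×10⁹ × 8.624×10^-6 / 2.395² = 1.736×10^6 N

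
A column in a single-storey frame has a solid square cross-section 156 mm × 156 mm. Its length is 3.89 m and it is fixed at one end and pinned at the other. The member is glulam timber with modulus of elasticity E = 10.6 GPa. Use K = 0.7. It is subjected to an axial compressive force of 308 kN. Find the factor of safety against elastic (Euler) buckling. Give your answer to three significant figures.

I = a⁴/12 = 156⁴/12 = 4.935×10^7 mm⁴
I = 4.935×10^7 mm⁴ = 4.935×10^-5 m⁴
Effective length L_e = K·L = 0.7 × 3.89 = 2.723 m
P_cr = π²EI / L_e² = π² × 10.6×10⁹ × 4.935×10^-5 / 2.723² = 6.963×10^5 N
Factor of safety n = P_cr / P = 696.35 / 308 = 2.26

n ≈ 2.26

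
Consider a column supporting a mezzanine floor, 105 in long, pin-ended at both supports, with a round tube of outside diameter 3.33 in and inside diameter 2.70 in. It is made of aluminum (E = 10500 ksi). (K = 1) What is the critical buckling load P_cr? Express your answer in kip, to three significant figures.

P_cr ≈ 32.2 kip

d_o = 3.33 in, d_i = 2.70 in
I = π(d_o⁴ − d_i⁴)/64 = π(3.33⁴ − 2.700⁴)/64 = 3.427 in⁴
Effective length L_e = K·L = 1 × 105 = 105.0 in
P_cr = π²EI / L_e² = π² × 10500×10³ × 3.427 / 105.0² = 3.221×10^4 lb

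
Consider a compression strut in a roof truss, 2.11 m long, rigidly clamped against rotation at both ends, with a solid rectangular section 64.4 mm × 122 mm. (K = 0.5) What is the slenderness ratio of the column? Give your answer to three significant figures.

For a rectangle r_min = b/√12 = 64.4/√12 = 18.59 mm
L_e = K·L = 0.5 × 2.11 m = 1.055 m = 1055.0 mm
λ = L_e / r_min = 1055.0 / 18.59 = 56.7

λ ≈ 56.7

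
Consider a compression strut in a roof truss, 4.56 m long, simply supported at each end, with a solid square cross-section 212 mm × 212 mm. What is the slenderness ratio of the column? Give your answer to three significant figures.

I = a⁴/12 = 212⁴/12 = 1.683×10^8 mm⁴
A = 4.494×10^4 mm²;  r_min = √(I/A) = √(1.683×10^8/4.494×10^4) = 61.20 mm
L_e = K·L = 1 × 4.56 m = 4.560 m = 4560.0 mm
λ = L_e / r_min = 4560.0 / 61.20 = 74.5

λ ≈ 74.5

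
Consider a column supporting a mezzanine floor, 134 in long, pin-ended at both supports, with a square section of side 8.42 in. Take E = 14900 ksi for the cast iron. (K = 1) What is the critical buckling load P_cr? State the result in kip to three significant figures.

P_cr ≈ 3430 kip

I = a⁴/12 = 8.42⁴/12 = 418.9 in⁴
Effective length L_e = K·L = 1 × 134 = 134.0 in
P_cr = π²EI / L_e² = π² × 14900×10³ × 418.9 / 134.0² = 3.430×10^6 lb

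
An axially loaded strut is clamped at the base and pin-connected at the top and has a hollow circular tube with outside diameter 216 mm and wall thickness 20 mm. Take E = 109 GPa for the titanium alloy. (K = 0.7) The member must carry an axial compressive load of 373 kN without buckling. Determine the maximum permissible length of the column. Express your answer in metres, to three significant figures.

L_max ≈ 18.8 m

Inner diameter d_i = 216 − 2×20 = 176.0 mm
I = π(d_o⁴ − d_i⁴)/64 = π(216⁴ − 176.0⁴)/64 = 5.975×10^7 mm⁴
I = 5.975×10^-5 m⁴
At the buckling limit P_cr = P = 3.730×10^5 N
From P_cr = π²EI/(K·L)²:  L = (1/K)·√(π²EI/P_cr) = (1/0.7)·√(π²×1.09×10^11×5.975×10^-5/3.730×10^5)
L = 18.8 m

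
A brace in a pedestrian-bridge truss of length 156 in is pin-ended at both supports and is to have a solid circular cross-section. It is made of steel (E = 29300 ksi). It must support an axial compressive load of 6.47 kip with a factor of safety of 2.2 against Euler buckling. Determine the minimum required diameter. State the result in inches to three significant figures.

d ≈ 2.22 in

Required P_cr = n·P = 2.2 × 6.47 = 14.23 kip
L_e = K·L = 1 × 156 = 156.0 in
Required I = P_cr·L_e²/(π²E) = 1.423×10^4 × 156.0² / (π² × 2.93×10^7) = 1.198 in⁴
Solid circle: I = πd⁴/64  ⇒  d = (64I/π)^(1/4) = (64×1.198/π)^(1/4) = 2.22 in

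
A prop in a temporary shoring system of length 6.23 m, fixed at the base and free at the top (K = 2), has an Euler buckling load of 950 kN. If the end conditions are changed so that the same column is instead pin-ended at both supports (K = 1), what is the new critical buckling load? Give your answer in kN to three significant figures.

P_cr ≈ 3800 kN

P_cr ∝ 1/K², so P_cr,new = P_cr,old × (K_old/K_new)² = 950 × (2/1)²
= 950 × 4.000 = 3800 kN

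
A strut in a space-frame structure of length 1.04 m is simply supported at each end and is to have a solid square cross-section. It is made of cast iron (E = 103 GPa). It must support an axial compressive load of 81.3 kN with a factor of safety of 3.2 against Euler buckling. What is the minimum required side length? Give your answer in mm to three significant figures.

Required P_cr = n·P = 3.2 × 81.3 = 260.2 kN
L_e = K·L = 1 × 1.04 = 1.040 m
Required I = P_cr·L_e²/(π²E) = 2.602×10^5 × 1.040² / (π² × 1.03×10^11) = 2.768×10^-7 m⁴
I_req = 2.768×10^5 mm⁴
Solid square: I = a⁴/12  ⇒  a = (12I)^(1/4) = (12×2.768×10^5)^(1/4) = 42.7 mm

a ≈ 42.7 mm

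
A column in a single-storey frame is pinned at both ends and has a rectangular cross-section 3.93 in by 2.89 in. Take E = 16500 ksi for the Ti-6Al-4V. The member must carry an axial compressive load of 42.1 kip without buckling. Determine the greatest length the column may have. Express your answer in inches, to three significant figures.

L_max ≈ 175 in

Buckling occurs about the weak axis: I_min = h·b³/12 with b = 2.89 in (the shorter side).
I_min = 3.93×2.89³/12 = 7.905 in⁴
At the buckling limit P_cr = P = 4.210×10^4 lb
From P_cr = π²EI/(K·L)²:  L = (1/K)·√(π²EI/P_cr) = (1/1)·√(π²×1.65×10^7×7.905/4.210×10^4)
L = 175 in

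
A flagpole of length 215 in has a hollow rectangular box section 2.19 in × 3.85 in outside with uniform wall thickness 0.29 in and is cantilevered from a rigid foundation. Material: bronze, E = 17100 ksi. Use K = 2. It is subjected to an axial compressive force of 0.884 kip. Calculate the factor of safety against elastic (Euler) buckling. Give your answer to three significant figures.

Inner dimensions: h_i = 3.85 − 2×0.29 = 3.270 in, b_i = 2.19 − 2×0.29 = 1.610 in
Weak-axis I_min = (h_o·b_o³ − h_i·b_i³)/12 with b_o = 2.19, b_i = 1.610 in (shorter outer/inner sides).
I_min = (3.85×2.19³ − 3.270×1.610³)/12 = 2.233 in⁴
Effective length L_e = K·L = 2 × 215 = 430.0 in
P_cr = π²EI / L_e² = π² × 17100×10³ × 2.233 / 430.0² = 2.038×10^3 lb
Factor of safety n = P_cr / P = 2.0379 / 0.884 = 2.31

n ≈ 2.31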